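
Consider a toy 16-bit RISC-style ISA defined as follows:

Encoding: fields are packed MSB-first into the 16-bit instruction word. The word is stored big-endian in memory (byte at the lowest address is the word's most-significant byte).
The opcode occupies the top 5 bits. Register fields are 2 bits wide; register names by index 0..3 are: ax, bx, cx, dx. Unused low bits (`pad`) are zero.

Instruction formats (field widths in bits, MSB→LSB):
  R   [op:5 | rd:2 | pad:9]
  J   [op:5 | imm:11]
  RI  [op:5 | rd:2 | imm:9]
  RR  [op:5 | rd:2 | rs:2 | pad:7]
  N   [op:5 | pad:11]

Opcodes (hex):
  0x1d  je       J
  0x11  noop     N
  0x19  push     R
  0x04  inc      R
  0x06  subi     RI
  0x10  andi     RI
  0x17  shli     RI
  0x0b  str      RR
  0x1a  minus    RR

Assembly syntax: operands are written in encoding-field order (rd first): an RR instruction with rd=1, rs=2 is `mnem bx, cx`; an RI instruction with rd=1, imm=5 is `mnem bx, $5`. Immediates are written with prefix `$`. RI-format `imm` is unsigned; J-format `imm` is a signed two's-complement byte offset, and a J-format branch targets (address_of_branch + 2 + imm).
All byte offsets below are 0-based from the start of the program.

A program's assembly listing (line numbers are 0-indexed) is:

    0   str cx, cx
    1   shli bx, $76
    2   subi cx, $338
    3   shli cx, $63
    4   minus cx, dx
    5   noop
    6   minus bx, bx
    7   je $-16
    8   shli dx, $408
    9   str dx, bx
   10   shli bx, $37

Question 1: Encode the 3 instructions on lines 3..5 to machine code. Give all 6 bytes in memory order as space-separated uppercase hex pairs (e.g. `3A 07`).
BC 3F D5 80 88 00

line 3 (shli): pack op=0x17:5|rd=2:2|imm=63:9 = 0xbc3f; big→ bc 3f
line 4 (minus): pack op=0x1a:5|rd=2:2|rs=3:2|pad=0:7 = 0xd580; big→ d5 80
line 5 (noop): pack op=0x11:5|pad=0:11 = 0x8800; big→ 88 00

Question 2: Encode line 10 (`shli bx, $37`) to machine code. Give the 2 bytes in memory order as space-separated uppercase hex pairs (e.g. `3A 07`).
line 10 (shli): pack op=0x17:5|rd=1:2|imm=37:9 = 0xba25; big→ ba 25

BA 25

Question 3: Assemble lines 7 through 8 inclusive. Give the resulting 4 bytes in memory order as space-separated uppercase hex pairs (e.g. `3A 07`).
EF F0 BF 98

line 7 (je): pack op=0x1d:5|imm=-16:11 = 0xeff0; big→ ef f0
line 8 (shli): pack op=0x17:5|rd=3:2|imm=408:9 = 0xbf98; big→ bf 98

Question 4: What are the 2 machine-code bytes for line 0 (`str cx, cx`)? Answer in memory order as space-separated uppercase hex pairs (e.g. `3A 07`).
5D 00

L0: str op=0xb:5|rd=2:2|rs=2:2|pad=0:7 ⇒ 0x5d00 ⇒ big 5d 00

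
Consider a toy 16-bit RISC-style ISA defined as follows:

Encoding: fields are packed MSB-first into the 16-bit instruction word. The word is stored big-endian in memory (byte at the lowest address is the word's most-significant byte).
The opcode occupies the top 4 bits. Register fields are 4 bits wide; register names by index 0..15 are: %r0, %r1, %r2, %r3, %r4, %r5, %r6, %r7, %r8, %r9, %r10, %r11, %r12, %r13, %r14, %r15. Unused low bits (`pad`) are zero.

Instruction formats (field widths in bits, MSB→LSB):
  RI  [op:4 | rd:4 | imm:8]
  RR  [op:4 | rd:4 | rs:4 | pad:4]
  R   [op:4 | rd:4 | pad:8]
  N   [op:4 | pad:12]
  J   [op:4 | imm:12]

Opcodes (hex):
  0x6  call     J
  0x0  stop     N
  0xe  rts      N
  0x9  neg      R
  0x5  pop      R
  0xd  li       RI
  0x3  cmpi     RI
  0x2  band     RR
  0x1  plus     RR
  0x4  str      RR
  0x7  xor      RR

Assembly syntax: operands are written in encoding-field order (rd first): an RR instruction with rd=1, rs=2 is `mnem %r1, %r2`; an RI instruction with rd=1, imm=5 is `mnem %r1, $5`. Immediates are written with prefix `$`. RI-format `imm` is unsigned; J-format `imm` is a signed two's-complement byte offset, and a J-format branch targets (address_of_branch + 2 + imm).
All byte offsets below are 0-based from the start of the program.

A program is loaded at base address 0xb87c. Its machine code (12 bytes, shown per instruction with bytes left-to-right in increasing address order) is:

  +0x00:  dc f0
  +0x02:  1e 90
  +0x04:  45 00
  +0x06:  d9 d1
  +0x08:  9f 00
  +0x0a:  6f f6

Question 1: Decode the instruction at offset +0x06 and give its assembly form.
off 0x06: read d9 d1 as big → 0xd9d1
  top 4b → 0xd → li [RI]
  [11:8] rd=9 = %r9
  [7:0] imm=209 = $209

li %r9, $209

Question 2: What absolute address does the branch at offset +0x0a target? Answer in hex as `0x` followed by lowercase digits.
off 0x0a: read 6f f6 as big → 0x6ff6
  op=0x6ff6>>12=0x6 ⇒ call (J)
  imm: (w>>0)&0xfff=0xff6 (s12→-10) → $-10
  target = base 0xb87c + off 0x0a + 2 + imm -10 = 0xb87e

0xb87e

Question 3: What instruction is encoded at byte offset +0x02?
+0x02: 1e 90 ⇒ word 0x1e90 (big)
  opcode bits[15:12]=0x1: plus/RR
  rd@[11:8]=0xe ⇒ %r14
  rs@[7:4]=0x9 ⇒ %r9

plus %r14, %r9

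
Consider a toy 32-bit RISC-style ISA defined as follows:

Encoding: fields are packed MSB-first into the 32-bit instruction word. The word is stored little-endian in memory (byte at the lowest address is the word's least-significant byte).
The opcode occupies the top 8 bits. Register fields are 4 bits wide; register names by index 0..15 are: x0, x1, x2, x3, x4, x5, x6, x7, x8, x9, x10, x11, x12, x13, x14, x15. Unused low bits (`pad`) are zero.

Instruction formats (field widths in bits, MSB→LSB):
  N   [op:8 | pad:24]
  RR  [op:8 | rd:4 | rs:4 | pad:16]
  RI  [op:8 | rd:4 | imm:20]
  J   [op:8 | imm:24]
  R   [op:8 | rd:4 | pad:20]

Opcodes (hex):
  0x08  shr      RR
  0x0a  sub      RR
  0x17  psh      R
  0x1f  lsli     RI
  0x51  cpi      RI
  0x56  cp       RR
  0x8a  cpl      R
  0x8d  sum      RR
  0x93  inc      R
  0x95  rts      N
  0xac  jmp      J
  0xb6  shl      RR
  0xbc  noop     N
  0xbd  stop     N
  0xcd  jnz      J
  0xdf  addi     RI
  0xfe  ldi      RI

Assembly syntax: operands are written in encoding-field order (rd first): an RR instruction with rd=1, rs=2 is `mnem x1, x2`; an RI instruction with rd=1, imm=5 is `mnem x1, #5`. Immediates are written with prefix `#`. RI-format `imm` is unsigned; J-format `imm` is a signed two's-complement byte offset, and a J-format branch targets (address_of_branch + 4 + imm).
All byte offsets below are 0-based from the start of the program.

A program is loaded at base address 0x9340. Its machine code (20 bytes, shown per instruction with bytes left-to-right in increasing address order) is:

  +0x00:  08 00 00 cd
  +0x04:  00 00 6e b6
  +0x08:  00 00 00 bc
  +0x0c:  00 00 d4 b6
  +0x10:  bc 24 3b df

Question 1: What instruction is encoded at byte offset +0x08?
+0x08: 00 00 00 bc ⇒ word 0xbc000000 (little)
  op=0xbc000000>>24=0xbc ⇒ noop (N)

noop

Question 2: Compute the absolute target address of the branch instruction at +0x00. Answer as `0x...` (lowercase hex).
0x934c

off 0x00: read 08 00 00 cd as little → 0xcd000008
  top 8b → 0xcd → jnz [J]
  imm@[23:0]=0x8 ⇒ #8
  target = base 0x9340 + off 0x00 + 4 + imm 8 = 0x934c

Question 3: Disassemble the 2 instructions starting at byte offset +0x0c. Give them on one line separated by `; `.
@+0c  little-endian(00 00 d4 b6) = 0xb6d40000
  opcode bits[31:24]=0xb6: shl/RR
  [23:20] rd=13 = x13
  [19:16] rs=4 = x4
@+10  little-endian(bc 24 3b df) = 0xdf3b24bc
  opcode bits[31:24]=0xdf: addi/RI
  [23:20] rd=3 = x3
  [19:0] imm=730300 = #730300

shl x13, x4; addi x3, #730300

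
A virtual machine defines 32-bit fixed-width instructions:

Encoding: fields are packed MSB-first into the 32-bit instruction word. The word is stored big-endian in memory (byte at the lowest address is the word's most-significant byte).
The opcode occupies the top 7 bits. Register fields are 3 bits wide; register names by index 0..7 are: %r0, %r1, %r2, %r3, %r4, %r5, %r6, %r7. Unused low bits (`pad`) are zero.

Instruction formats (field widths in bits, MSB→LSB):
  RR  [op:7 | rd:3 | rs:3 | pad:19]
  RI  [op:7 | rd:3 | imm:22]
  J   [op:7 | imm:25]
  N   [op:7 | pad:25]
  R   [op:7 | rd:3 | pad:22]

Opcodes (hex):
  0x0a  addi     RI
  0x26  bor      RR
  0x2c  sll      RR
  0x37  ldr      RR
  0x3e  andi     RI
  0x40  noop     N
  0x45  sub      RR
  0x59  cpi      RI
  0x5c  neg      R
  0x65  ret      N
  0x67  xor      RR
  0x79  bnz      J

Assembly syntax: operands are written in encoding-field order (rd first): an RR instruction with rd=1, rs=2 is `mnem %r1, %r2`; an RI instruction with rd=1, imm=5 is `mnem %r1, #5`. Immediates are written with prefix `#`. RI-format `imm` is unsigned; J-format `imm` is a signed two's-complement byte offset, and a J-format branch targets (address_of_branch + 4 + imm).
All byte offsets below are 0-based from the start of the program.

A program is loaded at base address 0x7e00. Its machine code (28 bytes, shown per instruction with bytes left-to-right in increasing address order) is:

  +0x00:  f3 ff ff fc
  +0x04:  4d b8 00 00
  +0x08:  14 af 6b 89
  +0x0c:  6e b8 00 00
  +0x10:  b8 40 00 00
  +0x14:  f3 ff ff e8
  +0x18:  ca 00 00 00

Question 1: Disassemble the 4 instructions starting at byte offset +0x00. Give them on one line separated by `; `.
bnz #-4; bor %r6, %r7; addi %r2, #3107721; ldr %r2, %r7

+0x00: f3 ff ff fc ⇒ word 0xf3fffffc (big)
  top 7b → 0x79 → bnz [J]
  imm@[24:0]=0x1fffffc (s25→-4) ⇒ #-4
+0x04: 4d b8 00 00 ⇒ word 0x4db80000 (big)
  top 7b → 0x26 → bor [RR]
  rd@[24:22]=0x6 ⇒ %r6
  rs@[21:19]=0x7 ⇒ %r7
+0x08: 14 af 6b 89 ⇒ word 0x14af6b89 (big)
  top 7b → 0xa → addi [RI]
  rd@[24:22]=0x2 ⇒ %r2
  imm@[21:0]=0x2f6b89 ⇒ #3107721
+0x0c: 6e b8 00 00 ⇒ word 0x6eb80000 (big)
  top 7b → 0x37 → ldr [RR]
  rd@[24:22]=0x2 ⇒ %r2
  rs@[21:19]=0x7 ⇒ %r7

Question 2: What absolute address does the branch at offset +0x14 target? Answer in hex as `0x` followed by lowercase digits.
[14] f3 ff ff e8 → 0xf3ffffe8
  top 7b → 0x79 → bnz [J]
  imm@[24:0]=0x1ffffe8 (s25→-24) ⇒ #-24
  target = base 0x7e00 + off 0x14 + 4 + imm -24 = 0x7e00

0x7e00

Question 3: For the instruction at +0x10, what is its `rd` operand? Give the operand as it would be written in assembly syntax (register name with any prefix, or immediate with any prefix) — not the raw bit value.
%r1

@+10  big-endian(b8 40 00 00) = 0xb8400000
  op=0xb8400000>>25=0x5c ⇒ neg (R)
  [24:22] rd=1 = %r1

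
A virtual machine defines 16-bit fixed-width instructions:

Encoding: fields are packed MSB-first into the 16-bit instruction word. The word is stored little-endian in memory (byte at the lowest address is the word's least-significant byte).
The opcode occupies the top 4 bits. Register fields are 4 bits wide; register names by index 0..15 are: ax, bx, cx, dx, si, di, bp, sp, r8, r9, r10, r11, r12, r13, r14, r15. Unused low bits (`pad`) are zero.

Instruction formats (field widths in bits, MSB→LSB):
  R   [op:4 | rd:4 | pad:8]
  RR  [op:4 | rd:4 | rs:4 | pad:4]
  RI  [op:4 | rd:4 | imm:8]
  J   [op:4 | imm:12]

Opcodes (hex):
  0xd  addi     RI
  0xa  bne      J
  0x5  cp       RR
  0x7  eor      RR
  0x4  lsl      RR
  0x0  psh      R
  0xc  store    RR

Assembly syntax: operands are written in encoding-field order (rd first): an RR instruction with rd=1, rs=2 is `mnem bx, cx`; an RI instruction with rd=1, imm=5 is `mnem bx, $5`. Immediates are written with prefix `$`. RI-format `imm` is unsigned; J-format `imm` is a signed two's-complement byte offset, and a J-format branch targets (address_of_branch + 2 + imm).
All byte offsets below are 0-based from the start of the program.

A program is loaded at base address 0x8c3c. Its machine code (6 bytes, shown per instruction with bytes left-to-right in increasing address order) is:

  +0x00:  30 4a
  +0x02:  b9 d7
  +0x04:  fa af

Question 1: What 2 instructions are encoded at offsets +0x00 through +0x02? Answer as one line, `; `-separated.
+0x00: 30 4a ⇒ word 0x4a30 (little)
  top 4b → 0x4 → lsl [RR]
  [11:8] rd=10 = r10
  [7:4] rs=3 = dx
+0x02: b9 d7 ⇒ word 0xd7b9 (little)
  top 4b → 0xd → addi [RI]
  [11:8] rd=7 = sp
  [7:0] imm=185 = $185

lsl r10, dx; addi sp, $185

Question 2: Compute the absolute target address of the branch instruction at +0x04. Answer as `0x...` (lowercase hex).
[04] fa af → 0xaffa
  opcode bits[15:12]=0xa: bne/J
  [11:0] imm=4090 (s12→-6) = $-6
  target = base 0x8c3c + off 0x04 + 2 + imm -6 = 0x8c3c

0x8c3c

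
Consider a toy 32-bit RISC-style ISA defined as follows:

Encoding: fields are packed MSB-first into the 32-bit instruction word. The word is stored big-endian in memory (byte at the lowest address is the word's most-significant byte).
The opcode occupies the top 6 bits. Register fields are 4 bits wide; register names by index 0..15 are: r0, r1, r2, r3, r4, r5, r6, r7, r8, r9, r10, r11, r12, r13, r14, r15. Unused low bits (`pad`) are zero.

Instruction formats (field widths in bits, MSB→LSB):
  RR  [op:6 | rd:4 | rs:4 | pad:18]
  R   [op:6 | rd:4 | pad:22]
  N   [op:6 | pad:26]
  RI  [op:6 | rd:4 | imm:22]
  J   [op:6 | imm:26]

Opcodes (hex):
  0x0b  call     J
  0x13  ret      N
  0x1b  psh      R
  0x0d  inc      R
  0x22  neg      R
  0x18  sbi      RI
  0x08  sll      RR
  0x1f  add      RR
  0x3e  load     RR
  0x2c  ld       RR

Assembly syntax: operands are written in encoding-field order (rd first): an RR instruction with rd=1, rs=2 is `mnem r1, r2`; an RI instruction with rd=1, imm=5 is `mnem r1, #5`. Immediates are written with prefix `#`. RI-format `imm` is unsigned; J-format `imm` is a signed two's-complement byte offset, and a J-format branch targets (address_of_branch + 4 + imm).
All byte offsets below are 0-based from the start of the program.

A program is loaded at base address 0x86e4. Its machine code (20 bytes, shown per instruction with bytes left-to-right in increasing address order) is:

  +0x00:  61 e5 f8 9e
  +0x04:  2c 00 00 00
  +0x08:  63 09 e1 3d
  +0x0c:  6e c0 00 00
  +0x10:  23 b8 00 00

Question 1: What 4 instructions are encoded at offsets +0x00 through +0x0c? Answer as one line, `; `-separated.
[00] 61 e5 f8 9e → 0x61e5f89e
  top 6b → 0x18 → sbi [RI]
  [25:22] rd=7 = r7
  [21:0] imm=2488478 = #2488478
[04] 2c 00 00 00 → 0x2c000000
  top 6b → 0xb → call [J]
  [25:0] imm=0 = #0
[08] 63 09 e1 3d → 0x6309e13d
  top 6b → 0x18 → sbi [RI]
  [25:22] rd=12 = r12
  [21:0] imm=647485 = #647485
[0c] 6e c0 00 00 → 0x6ec00000
  top 6b → 0x1b → psh [R]
  [25:22] rd=11 = r11

sbi r7, #2488478; call #0; sbi r12, #647485; psh r11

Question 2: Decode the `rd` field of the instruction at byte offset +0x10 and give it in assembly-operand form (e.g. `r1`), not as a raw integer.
r14

off 0x10: read 23 b8 00 00 as big → 0x23b80000
  top 6b → 0x8 → sll [RR]
  rd: (w>>22)&0xf=0xe → r14
  rs: (w>>18)&0xf=0xe → r14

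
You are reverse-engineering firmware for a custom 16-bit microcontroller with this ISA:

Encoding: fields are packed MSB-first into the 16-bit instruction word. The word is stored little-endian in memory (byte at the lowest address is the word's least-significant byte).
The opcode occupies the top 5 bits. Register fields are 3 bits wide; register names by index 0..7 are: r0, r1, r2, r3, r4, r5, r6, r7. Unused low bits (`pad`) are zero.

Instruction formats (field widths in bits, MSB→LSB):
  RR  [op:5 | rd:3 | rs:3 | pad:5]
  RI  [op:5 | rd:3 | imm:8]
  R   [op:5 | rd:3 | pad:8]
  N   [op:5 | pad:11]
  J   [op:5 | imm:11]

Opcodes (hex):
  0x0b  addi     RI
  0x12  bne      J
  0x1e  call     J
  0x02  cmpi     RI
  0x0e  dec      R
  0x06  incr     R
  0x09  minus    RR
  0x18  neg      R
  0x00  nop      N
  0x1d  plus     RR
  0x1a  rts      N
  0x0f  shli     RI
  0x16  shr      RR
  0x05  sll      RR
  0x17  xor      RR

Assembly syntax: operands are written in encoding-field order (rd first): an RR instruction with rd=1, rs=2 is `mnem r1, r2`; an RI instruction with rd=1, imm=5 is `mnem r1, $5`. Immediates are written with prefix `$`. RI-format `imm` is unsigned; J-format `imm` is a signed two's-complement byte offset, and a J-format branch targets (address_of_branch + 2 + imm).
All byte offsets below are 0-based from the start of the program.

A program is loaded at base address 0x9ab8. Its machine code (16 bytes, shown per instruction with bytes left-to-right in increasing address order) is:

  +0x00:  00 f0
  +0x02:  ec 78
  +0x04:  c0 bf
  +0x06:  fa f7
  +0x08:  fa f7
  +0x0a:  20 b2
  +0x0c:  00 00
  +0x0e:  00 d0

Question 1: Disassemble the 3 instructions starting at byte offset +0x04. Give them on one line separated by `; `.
xor r7, r6; call $-6; call $-6

@+04  little-endian(c0 bf) = 0xbfc0
  op=0xbfc0>>11=0x17 ⇒ xor (RR)
  rd@[10:8]=0x7 ⇒ r7
  rs@[7:5]=0x6 ⇒ r6
@+06  little-endian(fa f7) = 0xf7fa
  op=0xf7fa>>11=0x1e ⇒ call (J)
  imm@[10:0]=0x7fa (s11→-6) ⇒ $-6
@+08  little-endian(fa f7) = 0xf7fa
  op=0xf7fa>>11=0x1e ⇒ call (J)
  imm@[10:0]=0x7fa (s11→-6) ⇒ $-6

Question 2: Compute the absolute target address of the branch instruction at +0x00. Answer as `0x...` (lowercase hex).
[00] 00 f0 → 0xf000
  opcode bits[15:11]=0x1e: call/J
  imm: (w>>0)&0x7ff=0x0 → $0
  target = base 0x9ab8 + off 0x00 + 2 + imm 0 = 0x9aba

0x9aba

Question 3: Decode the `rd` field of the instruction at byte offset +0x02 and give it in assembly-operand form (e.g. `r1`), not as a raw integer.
off 0x02: read ec 78 as little → 0x78ec
  opcode bits[15:11]=0xf: shli/RI
  rd: (w>>8)&0x7=0x0 → r0
  imm: (w>>0)&0xff=0xec → $236

r0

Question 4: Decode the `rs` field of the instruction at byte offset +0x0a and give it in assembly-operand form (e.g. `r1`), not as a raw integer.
@+0a  little-endian(20 b2) = 0xb220
  top 5b → 0x16 → shr [RR]
  rd: (w>>8)&0x7=0x2 → r2
  rs: (w>>5)&0x7=0x1 → r1

r1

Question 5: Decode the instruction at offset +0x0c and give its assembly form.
nop

off 0x0c: read 00 00 as little → 0x0000
  op=0x0000>>11=0x0 ⇒ nop (N)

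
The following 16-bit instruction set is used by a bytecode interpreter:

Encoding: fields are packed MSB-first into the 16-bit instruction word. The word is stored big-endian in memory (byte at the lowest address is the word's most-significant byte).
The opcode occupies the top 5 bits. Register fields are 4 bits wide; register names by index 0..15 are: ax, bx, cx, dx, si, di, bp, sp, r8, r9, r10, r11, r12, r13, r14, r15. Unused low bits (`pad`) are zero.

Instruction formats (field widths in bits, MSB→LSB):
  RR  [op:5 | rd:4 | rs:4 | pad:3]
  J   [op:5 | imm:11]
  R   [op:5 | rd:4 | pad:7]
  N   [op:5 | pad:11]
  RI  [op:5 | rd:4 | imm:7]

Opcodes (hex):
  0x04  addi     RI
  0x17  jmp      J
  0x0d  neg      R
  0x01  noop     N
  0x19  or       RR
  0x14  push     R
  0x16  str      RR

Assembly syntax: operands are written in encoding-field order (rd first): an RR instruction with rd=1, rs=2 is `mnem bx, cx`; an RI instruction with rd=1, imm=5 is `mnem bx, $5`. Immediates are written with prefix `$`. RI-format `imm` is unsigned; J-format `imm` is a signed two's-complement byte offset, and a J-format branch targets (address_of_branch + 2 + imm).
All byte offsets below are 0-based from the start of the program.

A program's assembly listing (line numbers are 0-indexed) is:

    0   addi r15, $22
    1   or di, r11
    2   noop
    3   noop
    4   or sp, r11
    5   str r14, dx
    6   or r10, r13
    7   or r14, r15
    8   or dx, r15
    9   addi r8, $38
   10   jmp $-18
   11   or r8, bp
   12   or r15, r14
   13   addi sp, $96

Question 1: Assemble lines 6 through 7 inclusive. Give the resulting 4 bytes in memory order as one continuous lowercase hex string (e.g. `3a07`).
6. or fields op=0x19:5|rd=10:4|rs=13:4|pad=0:3 → word cd68h → cd 68
7. or fields op=0x19:5|rd=14:4|rs=15:4|pad=0:3 → word cf78h → cf 78

cd68cf78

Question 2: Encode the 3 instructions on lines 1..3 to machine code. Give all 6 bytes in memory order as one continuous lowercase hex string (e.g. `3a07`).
cad808000800

1. or fields op=0x19:5|rd=5:4|rs=11:4|pad=0:3 → word cad8h → ca d8
2. noop fields op=0x1:5|pad=0:11 → word 0800h → 08 00
3. noop fields op=0x1:5|pad=0:11 → word 0800h → 08 00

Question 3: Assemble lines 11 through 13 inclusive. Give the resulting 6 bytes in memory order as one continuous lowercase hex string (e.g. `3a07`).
L11: or op=0x19:5|rd=8:4|rs=6:4|pad=0:3 ⇒ 0xcc30 ⇒ big cc 30
L12: or op=0x19:5|rd=15:4|rs=14:4|pad=0:3 ⇒ 0xcff0 ⇒ big cf f0
L13: addi op=0x4:5|rd=7:4|imm=96:7 ⇒ 0x23e0 ⇒ big 23 e0

cc30cff023e0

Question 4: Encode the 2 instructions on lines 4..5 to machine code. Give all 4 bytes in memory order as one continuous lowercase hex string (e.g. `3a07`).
4. or fields op=0x19:5|rd=7:4|rs=11:4|pad=0:3 → word cbd8h → cb d8
5. str fields op=0x16:5|rd=14:4|rs=3:4|pad=0:3 → word b718h → b7 18

cbd8b718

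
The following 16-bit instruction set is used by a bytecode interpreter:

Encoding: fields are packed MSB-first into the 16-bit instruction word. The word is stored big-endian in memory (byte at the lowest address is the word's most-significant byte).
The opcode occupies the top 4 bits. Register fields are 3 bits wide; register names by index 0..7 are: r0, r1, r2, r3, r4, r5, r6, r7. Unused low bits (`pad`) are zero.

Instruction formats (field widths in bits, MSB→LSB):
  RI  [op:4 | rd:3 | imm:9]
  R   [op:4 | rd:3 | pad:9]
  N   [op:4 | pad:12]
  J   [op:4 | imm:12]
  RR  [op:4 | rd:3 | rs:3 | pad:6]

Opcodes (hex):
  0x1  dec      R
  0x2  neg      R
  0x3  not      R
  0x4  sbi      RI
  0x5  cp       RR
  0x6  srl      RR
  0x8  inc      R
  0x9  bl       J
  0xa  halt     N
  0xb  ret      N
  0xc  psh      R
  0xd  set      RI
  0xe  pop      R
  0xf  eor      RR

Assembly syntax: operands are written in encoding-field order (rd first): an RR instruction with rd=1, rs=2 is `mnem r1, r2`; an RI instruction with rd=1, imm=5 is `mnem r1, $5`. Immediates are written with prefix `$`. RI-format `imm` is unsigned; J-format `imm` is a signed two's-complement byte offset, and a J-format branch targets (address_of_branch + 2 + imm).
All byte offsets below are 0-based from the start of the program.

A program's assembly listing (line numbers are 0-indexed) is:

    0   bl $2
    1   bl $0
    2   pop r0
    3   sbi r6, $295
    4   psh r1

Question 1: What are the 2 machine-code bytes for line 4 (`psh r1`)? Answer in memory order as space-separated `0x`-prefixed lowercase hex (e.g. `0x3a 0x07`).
L4: psh op=0xc:4|rd=1:3|pad=0:9 ⇒ 0xc200 ⇒ big c2 00

0xc2 0x00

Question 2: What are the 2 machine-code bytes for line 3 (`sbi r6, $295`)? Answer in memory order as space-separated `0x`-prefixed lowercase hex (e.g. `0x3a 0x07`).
0x4d 0x27

L3: sbi op=0x4:4|rd=6:3|imm=295:9 ⇒ 0x4d27 ⇒ big 4d 27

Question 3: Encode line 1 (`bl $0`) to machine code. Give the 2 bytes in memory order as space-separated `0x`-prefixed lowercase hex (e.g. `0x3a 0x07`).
1. bl fields op=0x9:4|imm=0:12 → word 9000h → 90 00

0x90 0x00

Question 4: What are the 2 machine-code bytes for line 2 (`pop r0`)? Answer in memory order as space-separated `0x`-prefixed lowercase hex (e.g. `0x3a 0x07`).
line 2 (pop): pack op=0xe:4|rd=0:3|pad=0:9 = 0xe000; big→ e0 00

0xe0 0x00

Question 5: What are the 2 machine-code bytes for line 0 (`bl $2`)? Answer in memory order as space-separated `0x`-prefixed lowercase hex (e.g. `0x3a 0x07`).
0x90 0x02

line 0 (bl): pack op=0x9:4|imm=2:12 = 0x9002; big→ 90 02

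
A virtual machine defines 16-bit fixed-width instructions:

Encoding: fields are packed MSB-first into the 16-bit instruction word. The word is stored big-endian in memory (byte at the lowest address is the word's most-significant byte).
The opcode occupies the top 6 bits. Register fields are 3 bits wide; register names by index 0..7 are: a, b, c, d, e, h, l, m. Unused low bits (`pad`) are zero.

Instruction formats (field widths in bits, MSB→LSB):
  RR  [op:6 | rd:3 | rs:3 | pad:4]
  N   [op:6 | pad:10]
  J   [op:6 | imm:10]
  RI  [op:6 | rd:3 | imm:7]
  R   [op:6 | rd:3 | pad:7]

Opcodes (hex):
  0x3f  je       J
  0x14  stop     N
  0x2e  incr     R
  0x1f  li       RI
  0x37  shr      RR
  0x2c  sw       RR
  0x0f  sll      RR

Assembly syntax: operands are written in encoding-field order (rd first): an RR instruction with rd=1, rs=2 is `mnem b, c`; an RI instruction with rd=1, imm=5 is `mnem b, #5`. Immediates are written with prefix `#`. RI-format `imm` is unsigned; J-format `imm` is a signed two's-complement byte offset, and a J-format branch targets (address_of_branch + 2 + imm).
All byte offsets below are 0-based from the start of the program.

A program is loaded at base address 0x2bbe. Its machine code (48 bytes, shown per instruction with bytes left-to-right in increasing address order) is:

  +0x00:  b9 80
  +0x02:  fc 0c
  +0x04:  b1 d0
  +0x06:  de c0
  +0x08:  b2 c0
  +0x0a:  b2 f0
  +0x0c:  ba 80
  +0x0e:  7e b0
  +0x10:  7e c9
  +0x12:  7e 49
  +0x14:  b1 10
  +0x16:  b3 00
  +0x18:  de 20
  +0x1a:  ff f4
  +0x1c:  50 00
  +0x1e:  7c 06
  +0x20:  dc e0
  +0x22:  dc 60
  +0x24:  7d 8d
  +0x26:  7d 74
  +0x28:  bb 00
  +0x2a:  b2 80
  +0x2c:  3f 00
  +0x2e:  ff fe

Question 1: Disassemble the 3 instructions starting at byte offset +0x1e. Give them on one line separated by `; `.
@+1e  big-endian(7c 06) = 0x7c06
  op=0x7c06>>10=0x1f ⇒ li (RI)
  [9:7] rd=0 = a
  [6:0] imm=6 = #6
@+20  big-endian(dc e0) = 0xdce0
  op=0xdce0>>10=0x37 ⇒ shr (RR)
  [9:7] rd=1 = b
  [6:4] rs=6 = l
@+22  big-endian(dc 60) = 0xdc60
  op=0xdc60>>10=0x37 ⇒ shr (RR)
  [9:7] rd=0 = a
  [6:4] rs=6 = l

li a, #6; shr b, l; shr a, l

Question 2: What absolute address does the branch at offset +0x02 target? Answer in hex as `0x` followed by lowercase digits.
off 0x02: read fc 0c as big → 0xfc0c
  top 6b → 0x3f → je [J]
  imm: (w>>0)&0x3ff=0xc → #12
  target = base 0x2bbe + off 0x02 + 2 + imm 12 = 0x2bce

0x2bce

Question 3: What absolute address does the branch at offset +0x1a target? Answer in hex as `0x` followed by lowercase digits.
+0x1a: ff f4 ⇒ word 0xfff4 (big)
  top 6b → 0x3f → je [J]
  imm: (w>>0)&0x3ff=0x3f4 (s10→-12) → #-12
  target = base 0x2bbe + off 0x1a + 2 + imm -12 = 0x2bce

0x2bce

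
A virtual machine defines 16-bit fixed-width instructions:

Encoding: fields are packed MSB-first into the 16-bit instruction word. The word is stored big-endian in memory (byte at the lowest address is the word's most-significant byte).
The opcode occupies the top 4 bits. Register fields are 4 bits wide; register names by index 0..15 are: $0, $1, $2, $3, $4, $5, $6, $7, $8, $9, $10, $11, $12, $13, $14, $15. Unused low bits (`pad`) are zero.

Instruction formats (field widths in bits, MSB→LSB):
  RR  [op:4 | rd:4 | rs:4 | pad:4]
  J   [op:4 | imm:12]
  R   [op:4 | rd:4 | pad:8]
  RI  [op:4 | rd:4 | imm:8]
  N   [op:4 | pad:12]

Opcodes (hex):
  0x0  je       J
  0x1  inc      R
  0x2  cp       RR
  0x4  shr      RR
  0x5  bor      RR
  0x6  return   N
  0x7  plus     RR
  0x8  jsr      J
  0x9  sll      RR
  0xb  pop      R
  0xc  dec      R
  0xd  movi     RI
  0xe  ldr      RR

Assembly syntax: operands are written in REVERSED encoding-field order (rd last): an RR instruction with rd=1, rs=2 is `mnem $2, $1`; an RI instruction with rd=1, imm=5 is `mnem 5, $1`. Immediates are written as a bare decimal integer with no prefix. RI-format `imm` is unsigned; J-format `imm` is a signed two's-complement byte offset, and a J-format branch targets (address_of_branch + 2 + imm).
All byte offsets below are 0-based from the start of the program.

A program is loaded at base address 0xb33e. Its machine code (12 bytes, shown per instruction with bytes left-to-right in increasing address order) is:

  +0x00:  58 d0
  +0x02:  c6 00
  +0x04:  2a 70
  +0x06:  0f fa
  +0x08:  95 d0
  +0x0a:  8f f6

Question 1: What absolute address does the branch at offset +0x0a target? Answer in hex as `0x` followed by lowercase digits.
0xb340

[0a] 8f f6 → 0x8ff6
  opcode bits[15:12]=0x8: jsr/J
  [11:0] imm=4086 (s12→-10) = -10
  target = base 0xb33e + off 0x0a + 2 + imm -10 = 0xb340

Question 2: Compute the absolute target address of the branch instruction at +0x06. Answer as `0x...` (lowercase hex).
@+06  big-endian(0f fa) = 0x0ffa
  opcode bits[15:12]=0x0: je/J
  imm: (w>>0)&0xfff=0xffa (s12→-6) → -6
  target = base 0xb33e + off 0x06 + 2 + imm -6 = 0xb340

0xb340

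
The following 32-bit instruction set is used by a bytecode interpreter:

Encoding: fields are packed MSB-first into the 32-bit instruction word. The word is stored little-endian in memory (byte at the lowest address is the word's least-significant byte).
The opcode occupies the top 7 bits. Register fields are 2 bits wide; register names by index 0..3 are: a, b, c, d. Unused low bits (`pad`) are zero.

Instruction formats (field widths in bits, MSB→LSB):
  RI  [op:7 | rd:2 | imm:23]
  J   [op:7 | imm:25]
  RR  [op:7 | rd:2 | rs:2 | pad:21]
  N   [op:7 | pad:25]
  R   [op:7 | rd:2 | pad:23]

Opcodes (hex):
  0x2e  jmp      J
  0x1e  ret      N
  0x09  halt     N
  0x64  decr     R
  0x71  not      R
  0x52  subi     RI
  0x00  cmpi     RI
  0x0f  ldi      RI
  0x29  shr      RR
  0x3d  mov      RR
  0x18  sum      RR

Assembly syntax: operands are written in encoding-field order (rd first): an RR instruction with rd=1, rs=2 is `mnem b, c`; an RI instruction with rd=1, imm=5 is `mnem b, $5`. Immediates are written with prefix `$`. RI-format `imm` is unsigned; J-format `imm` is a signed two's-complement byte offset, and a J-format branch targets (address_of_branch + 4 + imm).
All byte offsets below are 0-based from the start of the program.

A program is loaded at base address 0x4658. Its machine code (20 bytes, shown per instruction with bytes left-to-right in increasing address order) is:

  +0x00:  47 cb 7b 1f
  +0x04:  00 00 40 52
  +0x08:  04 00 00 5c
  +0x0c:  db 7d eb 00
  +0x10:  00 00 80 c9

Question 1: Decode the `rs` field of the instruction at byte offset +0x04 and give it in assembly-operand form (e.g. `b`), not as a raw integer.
[04] 00 00 40 52 → 0x52400000
  op=0x52400000>>25=0x29 ⇒ shr (RR)
  [24:23] rd=0 = a
  [22:21] rs=2 = c

c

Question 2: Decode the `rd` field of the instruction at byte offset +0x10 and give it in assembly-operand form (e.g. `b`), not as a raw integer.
+0x10: 00 00 80 c9 ⇒ word 0xc9800000 (little)
  op=0xc9800000>>25=0x64 ⇒ decr (R)
  rd@[24:23]=0x3 ⇒ d

d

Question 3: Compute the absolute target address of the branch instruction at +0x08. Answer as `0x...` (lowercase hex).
off 0x08: read 04 00 00 5c as little → 0x5c000004
  top 7b → 0x2e → jmp [J]
  imm@[24:0]=0x4 ⇒ $4
  target = base 0x4658 + off 0x08 + 4 + imm 4 = 0x4668

0x4668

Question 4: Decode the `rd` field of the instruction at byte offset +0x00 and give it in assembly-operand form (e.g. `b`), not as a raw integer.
c

off 0x00: read 47 cb 7b 1f as little → 0x1f7bcb47
  opcode bits[31:25]=0xf: ldi/RI
  rd@[24:23]=0x2 ⇒ c
  imm@[22:0]=0x7bcb47 ⇒ $8112967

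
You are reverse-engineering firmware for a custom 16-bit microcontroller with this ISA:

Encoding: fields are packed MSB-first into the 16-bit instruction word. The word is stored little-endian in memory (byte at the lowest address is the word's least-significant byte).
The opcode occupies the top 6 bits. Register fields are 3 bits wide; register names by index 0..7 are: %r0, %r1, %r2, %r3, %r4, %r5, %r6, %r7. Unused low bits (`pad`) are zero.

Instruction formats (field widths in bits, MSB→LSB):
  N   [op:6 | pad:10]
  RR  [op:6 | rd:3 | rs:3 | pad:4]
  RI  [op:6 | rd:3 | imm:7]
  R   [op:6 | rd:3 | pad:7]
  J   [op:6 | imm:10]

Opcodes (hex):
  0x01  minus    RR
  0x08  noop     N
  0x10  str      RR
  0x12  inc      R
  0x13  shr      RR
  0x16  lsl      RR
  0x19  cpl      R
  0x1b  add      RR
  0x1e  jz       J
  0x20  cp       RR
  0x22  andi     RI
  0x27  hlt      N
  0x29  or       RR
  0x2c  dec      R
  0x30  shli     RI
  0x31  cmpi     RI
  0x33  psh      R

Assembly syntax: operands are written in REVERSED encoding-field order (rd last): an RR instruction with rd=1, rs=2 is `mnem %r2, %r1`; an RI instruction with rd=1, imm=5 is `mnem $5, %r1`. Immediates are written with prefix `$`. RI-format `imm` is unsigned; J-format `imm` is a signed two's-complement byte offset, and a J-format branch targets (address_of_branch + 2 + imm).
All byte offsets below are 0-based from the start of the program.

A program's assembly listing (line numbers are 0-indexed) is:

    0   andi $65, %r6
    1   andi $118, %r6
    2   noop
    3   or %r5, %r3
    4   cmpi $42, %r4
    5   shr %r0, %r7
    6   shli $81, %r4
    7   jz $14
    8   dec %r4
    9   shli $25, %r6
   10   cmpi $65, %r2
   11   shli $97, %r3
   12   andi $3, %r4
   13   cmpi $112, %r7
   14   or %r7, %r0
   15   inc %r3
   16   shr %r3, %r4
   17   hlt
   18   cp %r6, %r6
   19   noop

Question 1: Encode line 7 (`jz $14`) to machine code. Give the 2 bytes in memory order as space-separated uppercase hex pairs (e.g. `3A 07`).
0E 78

7. jz fields op=0x1e:6|imm=14:10 → word 780eh → 0e 78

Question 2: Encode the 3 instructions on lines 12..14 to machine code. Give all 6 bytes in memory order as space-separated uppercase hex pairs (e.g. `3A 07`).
03 8A F0 C7 70 A4

line 12 (andi): pack op=0x22:6|rd=4:3|imm=3:7 = 0x8a03; little→ 03 8a
line 13 (cmpi): pack op=0x31:6|rd=7:3|imm=112:7 = 0xc7f0; little→ f0 c7
line 14 (or): pack op=0x29:6|rd=0:3|rs=7:3|pad=0:4 = 0xa470; little→ 70 a4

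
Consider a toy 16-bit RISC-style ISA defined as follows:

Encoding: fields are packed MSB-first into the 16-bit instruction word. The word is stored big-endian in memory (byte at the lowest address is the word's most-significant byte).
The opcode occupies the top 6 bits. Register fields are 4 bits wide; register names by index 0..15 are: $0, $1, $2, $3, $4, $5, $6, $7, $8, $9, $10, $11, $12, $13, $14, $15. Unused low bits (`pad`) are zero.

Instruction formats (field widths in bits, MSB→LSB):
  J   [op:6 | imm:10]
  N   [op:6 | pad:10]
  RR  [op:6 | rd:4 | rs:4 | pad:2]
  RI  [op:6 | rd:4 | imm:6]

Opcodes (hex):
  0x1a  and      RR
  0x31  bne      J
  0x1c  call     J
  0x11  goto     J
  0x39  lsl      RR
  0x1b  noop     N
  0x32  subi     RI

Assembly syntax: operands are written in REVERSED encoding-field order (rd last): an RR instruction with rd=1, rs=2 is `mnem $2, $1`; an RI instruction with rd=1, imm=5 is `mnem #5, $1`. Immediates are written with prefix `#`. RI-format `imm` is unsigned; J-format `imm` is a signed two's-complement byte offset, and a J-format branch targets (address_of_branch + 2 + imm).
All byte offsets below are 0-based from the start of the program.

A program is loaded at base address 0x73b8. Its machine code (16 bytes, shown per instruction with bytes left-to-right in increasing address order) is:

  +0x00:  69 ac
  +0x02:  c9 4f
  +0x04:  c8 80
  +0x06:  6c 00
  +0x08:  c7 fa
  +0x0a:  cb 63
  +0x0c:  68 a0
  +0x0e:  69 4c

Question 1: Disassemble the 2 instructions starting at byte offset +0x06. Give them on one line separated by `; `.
noop; bne #-6

@+06  big-endian(6c 00) = 0x6c00
  opcode bits[15:10]=0x1b: noop/N
@+08  big-endian(c7 fa) = 0xc7fa
  opcode bits[15:10]=0x31: bne/J
  [9:0] imm=1018 (s10→-6) = #-6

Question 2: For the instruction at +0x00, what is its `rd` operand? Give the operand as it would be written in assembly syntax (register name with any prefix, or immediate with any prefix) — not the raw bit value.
$6

off 0x00: read 69 ac as big → 0x69ac
  op=0x69ac>>10=0x1a ⇒ and (RR)
  [9:6] rd=6 = $6
  [5:2] rs=11 = $11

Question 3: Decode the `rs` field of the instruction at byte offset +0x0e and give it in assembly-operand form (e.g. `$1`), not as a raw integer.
$3

off 0x0e: read 69 4c as big → 0x694c
  op=0x694c>>10=0x1a ⇒ and (RR)
  rd: (w>>6)&0xf=0x5 → $5
  rs: (w>>2)&0xf=0x3 → $3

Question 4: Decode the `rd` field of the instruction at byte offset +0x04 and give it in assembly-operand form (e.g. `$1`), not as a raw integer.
+0x04: c8 80 ⇒ word 0xc880 (big)
  opcode bits[15:10]=0x32: subi/RI
  rd@[9:6]=0x2 ⇒ $2
  imm@[5:0]=0x0 ⇒ #0

$2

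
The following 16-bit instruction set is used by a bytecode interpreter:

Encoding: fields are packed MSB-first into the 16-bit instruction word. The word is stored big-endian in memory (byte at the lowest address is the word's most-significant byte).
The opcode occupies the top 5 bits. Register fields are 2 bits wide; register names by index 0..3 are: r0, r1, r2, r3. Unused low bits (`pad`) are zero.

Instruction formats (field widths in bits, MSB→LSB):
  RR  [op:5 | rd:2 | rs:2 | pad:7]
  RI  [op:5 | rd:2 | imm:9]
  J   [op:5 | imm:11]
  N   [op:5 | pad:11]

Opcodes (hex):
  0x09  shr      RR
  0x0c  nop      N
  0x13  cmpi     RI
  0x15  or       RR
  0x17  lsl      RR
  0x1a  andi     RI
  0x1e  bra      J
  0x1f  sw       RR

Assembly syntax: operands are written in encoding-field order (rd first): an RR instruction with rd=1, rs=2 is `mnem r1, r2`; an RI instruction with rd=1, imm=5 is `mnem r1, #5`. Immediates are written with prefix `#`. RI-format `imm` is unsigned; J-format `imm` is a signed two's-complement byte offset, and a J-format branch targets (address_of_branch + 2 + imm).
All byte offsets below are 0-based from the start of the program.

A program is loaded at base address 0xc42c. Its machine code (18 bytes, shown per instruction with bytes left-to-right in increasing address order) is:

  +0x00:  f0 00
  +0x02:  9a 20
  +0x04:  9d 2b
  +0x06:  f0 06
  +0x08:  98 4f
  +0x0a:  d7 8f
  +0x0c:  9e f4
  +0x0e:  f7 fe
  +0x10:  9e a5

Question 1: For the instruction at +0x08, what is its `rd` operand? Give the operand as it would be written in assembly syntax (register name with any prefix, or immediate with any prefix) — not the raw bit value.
[08] 98 4f → 0x984f
  op=0x984f>>11=0x13 ⇒ cmpi (RI)
  rd@[10:9]=0x0 ⇒ r0
  imm@[8:0]=0x4f ⇒ #79

r0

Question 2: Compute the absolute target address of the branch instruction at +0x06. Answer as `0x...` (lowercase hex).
0xc43a

+0x06: f0 06 ⇒ word 0xf006 (big)
  opcode bits[15:11]=0x1e: bra/J
  [10:0] imm=6 = #6
  target = base 0xc42c + off 0x06 + 2 + imm 6 = 0xc43a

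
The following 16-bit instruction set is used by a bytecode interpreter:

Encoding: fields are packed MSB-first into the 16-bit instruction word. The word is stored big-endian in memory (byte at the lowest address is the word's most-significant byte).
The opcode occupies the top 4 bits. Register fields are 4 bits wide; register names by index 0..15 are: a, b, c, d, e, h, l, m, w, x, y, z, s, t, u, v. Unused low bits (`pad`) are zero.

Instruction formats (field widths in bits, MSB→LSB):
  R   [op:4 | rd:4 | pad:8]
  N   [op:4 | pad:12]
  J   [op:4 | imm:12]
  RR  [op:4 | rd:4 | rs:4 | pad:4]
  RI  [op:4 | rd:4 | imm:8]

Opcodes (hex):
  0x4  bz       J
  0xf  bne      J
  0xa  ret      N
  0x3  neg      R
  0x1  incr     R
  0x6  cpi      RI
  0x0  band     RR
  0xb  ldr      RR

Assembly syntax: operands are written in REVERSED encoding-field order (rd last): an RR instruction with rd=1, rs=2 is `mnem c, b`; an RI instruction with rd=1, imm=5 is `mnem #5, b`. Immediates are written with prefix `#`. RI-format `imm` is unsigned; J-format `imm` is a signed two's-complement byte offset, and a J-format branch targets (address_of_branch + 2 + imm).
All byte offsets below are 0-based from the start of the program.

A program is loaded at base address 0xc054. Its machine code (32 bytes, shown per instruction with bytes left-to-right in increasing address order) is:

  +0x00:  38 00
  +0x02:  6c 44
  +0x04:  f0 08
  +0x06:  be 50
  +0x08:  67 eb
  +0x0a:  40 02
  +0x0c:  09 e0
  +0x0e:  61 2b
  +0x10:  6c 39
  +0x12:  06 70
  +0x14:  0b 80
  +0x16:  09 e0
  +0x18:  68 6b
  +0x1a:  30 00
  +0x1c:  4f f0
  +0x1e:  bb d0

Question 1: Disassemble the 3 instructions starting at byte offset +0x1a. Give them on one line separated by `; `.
neg a; bz #-16; ldr t, z

+0x1a: 30 00 ⇒ word 0x3000 (big)
  opcode bits[15:12]=0x3: neg/R
  rd@[11:8]=0x0 ⇒ a
+0x1c: 4f f0 ⇒ word 0x4ff0 (big)
  opcode bits[15:12]=0x4: bz/J
  imm@[11:0]=0xff0 (s12→-16) ⇒ #-16
+0x1e: bb d0 ⇒ word 0xbbd0 (big)
  opcode bits[15:12]=0xb: ldr/RR
  rd@[11:8]=0xb ⇒ z
  rs@[7:4]=0xd ⇒ t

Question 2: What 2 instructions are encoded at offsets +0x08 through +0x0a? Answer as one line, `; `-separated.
+0x08: 67 eb ⇒ word 0x67eb (big)
  top 4b → 0x6 → cpi [RI]
  rd: (w>>8)&0xf=0x7 → m
  imm: (w>>0)&0xff=0xeb → #235
+0x0a: 40 02 ⇒ word 0x4002 (big)
  top 4b → 0x4 → bz [J]
  imm: (w>>0)&0xfff=0x2 → #2

cpi #235, m; bz #2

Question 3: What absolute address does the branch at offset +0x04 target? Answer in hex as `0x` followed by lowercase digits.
+0x04: f0 08 ⇒ word 0xf008 (big)
  op=0xf008>>12=0xf ⇒ bne (J)
  imm: (w>>0)&0xfff=0x8 → #8
  target = base 0xc054 + off 0x04 + 2 + imm 8 = 0xc062

0xc062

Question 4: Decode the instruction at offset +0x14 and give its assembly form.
band w, z

off 0x14: read 0b 80 as big → 0x0b80
  op=0x0b80>>12=0x0 ⇒ band (RR)
  [11:8] rd=11 = z
  [7:4] rs=8 = w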